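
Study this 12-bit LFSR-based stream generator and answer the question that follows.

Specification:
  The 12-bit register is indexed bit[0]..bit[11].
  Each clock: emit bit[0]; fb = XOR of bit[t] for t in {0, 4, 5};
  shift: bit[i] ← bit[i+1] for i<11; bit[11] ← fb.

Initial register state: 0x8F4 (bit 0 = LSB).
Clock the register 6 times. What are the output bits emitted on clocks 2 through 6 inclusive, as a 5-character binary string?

reg_0 = 0x8F4
clock 1: out=0, reg = 0x47A
clock 2: out=0, reg = 0x23D
clock 3: out=1, reg = 0x91E
clock 4: out=0, reg = 0xC8F
clock 5: out=1, reg = 0xE47
clock 6: out=1, reg = 0xF23

01011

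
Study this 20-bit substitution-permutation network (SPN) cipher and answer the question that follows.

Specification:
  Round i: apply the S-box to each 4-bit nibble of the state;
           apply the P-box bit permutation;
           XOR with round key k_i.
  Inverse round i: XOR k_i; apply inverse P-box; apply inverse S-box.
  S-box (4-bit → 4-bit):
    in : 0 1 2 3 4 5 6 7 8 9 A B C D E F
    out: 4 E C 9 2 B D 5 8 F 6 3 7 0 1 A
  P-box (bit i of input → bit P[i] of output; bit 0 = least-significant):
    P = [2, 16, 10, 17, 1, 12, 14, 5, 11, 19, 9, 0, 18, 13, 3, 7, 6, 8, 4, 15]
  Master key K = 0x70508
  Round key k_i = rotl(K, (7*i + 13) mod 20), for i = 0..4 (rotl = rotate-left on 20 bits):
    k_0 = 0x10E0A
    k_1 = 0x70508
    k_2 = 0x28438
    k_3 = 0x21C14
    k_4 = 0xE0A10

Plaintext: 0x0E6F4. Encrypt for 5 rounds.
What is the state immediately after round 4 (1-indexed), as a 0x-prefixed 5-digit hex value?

s_0 = plaintext = 0x0E6F4
s_1 = Round(s_0, k_0) = 0x4143B
s_2 = Round(s_1, k_1) = 0xE24A6
s_3 = Round(s_2, k_2) = 0x8D0F4
s_4 = Round(s_3, k_3) = 0x38E34
s_5 = Round(s_4, k_4) = 0xF82F2

0x38E34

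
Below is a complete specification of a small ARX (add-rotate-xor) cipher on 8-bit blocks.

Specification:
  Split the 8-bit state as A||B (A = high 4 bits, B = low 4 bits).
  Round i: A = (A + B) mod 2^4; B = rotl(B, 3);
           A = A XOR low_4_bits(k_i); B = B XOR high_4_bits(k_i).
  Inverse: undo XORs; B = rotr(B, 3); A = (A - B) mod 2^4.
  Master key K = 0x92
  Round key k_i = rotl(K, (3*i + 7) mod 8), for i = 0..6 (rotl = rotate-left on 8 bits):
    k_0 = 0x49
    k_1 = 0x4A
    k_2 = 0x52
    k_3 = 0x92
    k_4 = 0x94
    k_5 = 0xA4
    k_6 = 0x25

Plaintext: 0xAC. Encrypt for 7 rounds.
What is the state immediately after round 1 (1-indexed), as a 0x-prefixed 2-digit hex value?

s_0 = plaintext = 0xAC
s_1 = Round(s_0, k_0) = 0xF2
s_2 = Round(s_1, k_1) = 0xB5
s_3 = Round(s_2, k_2) = 0x2F
s_4 = Round(s_3, k_3) = 0x36
s_5 = Round(s_4, k_4) = 0xDA
s_6 = Round(s_5, k_5) = 0x3F
s_7 = Round(s_6, k_6) = 0x7D

0xF2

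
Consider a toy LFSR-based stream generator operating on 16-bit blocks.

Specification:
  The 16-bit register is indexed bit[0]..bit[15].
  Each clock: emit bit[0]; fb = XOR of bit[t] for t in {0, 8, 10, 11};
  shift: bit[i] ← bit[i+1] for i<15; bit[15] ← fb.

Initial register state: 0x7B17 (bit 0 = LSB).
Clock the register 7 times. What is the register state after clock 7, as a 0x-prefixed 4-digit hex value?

0x3AF6

reg_0 = 0x7B17
clock 1: out=1, reg = 0xBD8B
clock 2: out=1, reg = 0x5EC5
clock 3: out=1, reg = 0xAF62
clock 4: out=0, reg = 0xD7B1
clock 5: out=1, reg = 0xEBD8
clock 6: out=0, reg = 0x75EC
clock 7: out=0, reg = 0x3AF6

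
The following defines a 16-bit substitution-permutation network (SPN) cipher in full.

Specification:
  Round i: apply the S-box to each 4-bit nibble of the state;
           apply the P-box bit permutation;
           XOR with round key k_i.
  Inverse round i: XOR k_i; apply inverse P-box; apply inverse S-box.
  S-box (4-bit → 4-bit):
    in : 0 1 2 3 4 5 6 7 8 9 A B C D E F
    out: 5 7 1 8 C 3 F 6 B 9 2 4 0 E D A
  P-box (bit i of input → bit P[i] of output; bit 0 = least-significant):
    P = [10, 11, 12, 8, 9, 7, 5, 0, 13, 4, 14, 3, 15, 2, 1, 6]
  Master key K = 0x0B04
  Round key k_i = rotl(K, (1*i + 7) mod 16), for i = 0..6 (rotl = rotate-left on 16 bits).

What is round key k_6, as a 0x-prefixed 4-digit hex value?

K = 0x0B04
k_0 = rotl(K, (1*0+7) mod 16) = rotl(K, 7) = 0x8205
k_1 = rotl(K, (1*1+7) mod 16) = rotl(K, 8) = 0x040B
k_2 = rotl(K, (1*2+7) mod 16) = rotl(K, 9) = 0x0816
k_3 = rotl(K, (1*3+7) mod 16) = rotl(K, 10) = 0x102C
k_4 = rotl(K, (1*4+7) mod 16) = rotl(K, 11) = 0x2058
k_5 = rotl(K, (1*5+7) mod 16) = rotl(K, 12) = 0x40B0
k_6 = rotl(K, (1*6+7) mod 16) = rotl(K, 13) = 0x8160

0x8160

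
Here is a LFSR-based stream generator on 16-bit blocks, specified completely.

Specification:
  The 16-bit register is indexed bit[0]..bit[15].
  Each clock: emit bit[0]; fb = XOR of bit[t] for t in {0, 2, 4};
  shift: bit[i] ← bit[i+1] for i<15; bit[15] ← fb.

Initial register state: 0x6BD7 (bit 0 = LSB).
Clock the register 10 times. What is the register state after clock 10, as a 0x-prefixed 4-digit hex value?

reg_0 = 0x6BD7
clock 1: out=1, reg = 0xB5EB
clock 2: out=1, reg = 0xDAF5
clock 3: out=1, reg = 0xED7A
clock 4: out=0, reg = 0xF6BD
clock 5: out=1, reg = 0xFB5E
clock 6: out=0, reg = 0x7DAF
clock 7: out=1, reg = 0x3ED7
clock 8: out=1, reg = 0x9F6B
clock 9: out=1, reg = 0xCFB5
clock 10: out=1, reg = 0xE7DA

0xE7DA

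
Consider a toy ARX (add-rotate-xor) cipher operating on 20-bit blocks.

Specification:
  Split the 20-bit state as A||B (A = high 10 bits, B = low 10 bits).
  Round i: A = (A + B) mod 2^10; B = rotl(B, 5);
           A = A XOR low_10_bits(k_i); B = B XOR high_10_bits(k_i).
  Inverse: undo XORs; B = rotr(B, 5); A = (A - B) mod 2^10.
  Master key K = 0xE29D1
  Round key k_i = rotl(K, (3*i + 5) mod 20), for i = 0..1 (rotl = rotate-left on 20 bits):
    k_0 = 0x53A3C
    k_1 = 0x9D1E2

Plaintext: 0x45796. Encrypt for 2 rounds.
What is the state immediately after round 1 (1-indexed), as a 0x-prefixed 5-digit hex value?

s_0 = plaintext = 0x45796
s_1 = Round(s_0, k_0) = 0xA5F92
s_2 = Round(s_1, k_1) = 0xF2C28

0xA5F92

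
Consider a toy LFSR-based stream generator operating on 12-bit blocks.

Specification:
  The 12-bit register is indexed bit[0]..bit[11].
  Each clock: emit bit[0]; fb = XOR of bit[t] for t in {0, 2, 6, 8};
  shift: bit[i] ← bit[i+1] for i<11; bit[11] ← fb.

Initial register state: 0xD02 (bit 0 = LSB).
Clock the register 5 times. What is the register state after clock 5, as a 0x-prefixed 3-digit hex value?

reg_0 = 0xD02
clock 1: out=0, reg = 0xE81
clock 2: out=1, reg = 0xF40
clock 3: out=0, reg = 0x7A0
clock 4: out=0, reg = 0xBD0
clock 5: out=0, reg = 0x5E8

0x5E8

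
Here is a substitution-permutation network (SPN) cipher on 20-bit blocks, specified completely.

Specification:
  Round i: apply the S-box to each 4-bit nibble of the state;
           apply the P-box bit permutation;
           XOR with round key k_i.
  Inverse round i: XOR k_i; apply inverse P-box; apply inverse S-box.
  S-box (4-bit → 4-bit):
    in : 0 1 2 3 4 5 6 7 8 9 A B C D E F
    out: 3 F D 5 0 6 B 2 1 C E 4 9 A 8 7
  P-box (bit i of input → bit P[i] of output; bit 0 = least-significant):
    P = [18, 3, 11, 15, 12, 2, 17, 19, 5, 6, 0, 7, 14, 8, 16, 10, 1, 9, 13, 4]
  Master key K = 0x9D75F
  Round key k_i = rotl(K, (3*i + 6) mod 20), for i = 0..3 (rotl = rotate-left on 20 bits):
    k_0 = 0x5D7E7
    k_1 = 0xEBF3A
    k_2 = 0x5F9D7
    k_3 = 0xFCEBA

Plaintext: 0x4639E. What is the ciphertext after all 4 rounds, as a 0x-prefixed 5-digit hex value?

s_0 = plaintext = 0x4639E
s_1 = Round(s_0, k_0) = 0xF12C6
s_2 = Round(s_1, k_1) = 0x34891
s_3 = Round(s_2, k_2) = 0xB51FD
s_4 = Round(s_3, k_3) = 0xC7F57

0xC7F57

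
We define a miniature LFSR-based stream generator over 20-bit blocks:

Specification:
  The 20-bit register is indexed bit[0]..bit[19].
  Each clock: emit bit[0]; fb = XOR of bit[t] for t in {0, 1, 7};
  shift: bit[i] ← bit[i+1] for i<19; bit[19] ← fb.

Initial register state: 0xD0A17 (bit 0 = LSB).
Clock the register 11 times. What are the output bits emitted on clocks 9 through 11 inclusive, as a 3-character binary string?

reg_0 = 0xD0A17
clock 1: out=1, reg = 0x6850B
clock 2: out=1, reg = 0x34285
clock 3: out=1, reg = 0x1A142
clock 4: out=0, reg = 0x8D0A1
clock 5: out=1, reg = 0x46850
clock 6: out=0, reg = 0x23428
clock 7: out=0, reg = 0x11A14
clock 8: out=0, reg = 0x08D0A
clock 9: out=0, reg = 0x84685
clock 10: out=1, reg = 0x42342
clock 11: out=0, reg = 0xA11A1

010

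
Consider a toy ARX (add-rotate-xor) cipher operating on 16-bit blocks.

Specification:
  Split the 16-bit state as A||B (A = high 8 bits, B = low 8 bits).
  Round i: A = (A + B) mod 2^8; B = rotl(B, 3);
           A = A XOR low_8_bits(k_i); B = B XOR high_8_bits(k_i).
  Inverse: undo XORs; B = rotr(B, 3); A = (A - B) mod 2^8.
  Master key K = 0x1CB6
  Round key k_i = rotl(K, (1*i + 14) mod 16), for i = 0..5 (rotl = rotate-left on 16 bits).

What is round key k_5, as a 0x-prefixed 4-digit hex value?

0xE5B0

K = 0x1CB6
k_0 = rotl(K, (1*0+14) mod 16) = rotl(K, 14) = 0x872D
k_1 = rotl(K, (1*1+14) mod 16) = rotl(K, 15) = 0x0E5B
k_2 = rotl(K, (1*2+14) mod 16) = rotl(K, 0) = 0x1CB6
k_3 = rotl(K, (1*3+14) mod 16) = rotl(K, 1) = 0x396C
k_4 = rotl(K, (1*4+14) mod 16) = rotl(K, 2) = 0x72D8
k_5 = rotl(K, (1*5+14) mod 16) = rotl(K, 3) = 0xE5B0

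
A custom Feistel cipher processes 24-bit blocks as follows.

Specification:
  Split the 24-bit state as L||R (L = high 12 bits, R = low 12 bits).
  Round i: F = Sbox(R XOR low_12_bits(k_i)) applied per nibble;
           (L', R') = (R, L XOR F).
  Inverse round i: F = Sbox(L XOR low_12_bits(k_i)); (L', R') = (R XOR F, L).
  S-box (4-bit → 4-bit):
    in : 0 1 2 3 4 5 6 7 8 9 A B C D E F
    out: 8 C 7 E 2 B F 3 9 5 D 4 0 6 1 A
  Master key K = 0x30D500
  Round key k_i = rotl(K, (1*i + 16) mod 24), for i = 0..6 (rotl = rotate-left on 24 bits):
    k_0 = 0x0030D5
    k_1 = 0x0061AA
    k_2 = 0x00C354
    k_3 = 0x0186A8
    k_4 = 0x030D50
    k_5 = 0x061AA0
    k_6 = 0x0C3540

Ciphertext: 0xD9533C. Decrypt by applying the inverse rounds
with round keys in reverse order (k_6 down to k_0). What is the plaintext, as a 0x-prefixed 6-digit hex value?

s_0 = ciphertext = 0xD9533C
s_1 = InvRound(s_0, k_6) = 0xA57D95
s_2 = InvRound(s_1, k_5) = 0x536A57
s_3 = InvRound(s_2, k_4) = 0x3A8536
s_4 = InvRound(s_3, k_3) = 0xEBE3A8
s_5 = InvRound(s_4, k_2) = 0x5B5EBE
s_6 = InvRound(s_5, k_1) = 0xC745B5
s_7 = InvRound(s_6, k_0) = 0x569C74

0x569C74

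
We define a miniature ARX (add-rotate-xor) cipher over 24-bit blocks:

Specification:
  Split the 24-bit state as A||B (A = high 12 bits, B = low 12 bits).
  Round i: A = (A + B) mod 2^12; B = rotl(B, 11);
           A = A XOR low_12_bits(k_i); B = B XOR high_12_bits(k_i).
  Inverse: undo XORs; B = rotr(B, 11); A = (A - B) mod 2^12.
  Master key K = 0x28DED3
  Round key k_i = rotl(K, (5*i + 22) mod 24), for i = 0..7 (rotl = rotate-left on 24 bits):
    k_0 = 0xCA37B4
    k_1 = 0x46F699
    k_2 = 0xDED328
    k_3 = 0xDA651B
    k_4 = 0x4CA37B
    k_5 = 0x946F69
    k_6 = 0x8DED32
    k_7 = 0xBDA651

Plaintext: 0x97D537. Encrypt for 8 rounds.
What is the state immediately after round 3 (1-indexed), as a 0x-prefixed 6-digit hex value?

0x23C654

s_0 = plaintext = 0x97D537
s_1 = Round(s_0, k_0) = 0x900638
s_2 = Round(s_1, k_1) = 0x9A1773
s_3 = Round(s_2, k_2) = 0x23C654
s_4 = Round(s_3, k_3) = 0xD8BE8C
s_5 = Round(s_4, k_4) = 0xF6C38C
s_6 = Round(s_5, k_5) = 0xD91880
s_7 = Round(s_6, k_6) = 0xB23C9E
s_8 = Round(s_7, k_7) = 0x190D95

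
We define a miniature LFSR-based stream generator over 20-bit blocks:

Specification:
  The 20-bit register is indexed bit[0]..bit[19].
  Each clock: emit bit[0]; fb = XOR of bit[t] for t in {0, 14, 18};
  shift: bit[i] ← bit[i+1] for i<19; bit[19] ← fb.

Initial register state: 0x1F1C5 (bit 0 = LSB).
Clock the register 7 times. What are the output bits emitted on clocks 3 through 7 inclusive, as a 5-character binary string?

10001

reg_0 = 0x1F1C5
clock 1: out=1, reg = 0x0F8E2
clock 2: out=0, reg = 0x87C71
clock 3: out=1, reg = 0x43E38
clock 4: out=0, reg = 0xA1F1C
clock 5: out=0, reg = 0x50F8E
clock 6: out=0, reg = 0xA87C7
clock 7: out=1, reg = 0xD43E3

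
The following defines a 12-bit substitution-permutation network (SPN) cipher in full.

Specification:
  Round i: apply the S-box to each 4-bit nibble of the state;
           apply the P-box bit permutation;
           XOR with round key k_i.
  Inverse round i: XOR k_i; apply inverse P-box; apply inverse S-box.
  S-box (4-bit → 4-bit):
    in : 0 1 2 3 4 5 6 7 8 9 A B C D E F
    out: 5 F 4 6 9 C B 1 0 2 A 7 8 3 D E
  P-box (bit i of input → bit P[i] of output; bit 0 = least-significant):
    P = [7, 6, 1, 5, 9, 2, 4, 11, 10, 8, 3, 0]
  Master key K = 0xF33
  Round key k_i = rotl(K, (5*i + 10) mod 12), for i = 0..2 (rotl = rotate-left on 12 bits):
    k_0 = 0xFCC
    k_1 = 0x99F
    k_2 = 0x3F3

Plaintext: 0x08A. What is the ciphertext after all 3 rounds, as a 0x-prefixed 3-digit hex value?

0x7A4

s_0 = plaintext = 0x08A
s_1 = Round(s_0, k_0) = 0xBA4
s_2 = Round(s_1, k_1) = 0x433
s_3 = Round(s_2, k_2) = 0x7A4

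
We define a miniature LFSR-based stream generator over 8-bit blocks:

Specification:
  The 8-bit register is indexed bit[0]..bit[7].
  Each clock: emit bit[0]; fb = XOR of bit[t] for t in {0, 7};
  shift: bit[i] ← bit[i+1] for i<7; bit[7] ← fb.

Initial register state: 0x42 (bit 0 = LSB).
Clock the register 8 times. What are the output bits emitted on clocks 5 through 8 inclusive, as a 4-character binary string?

0010

reg_0 = 0x42
clock 1: out=0, reg = 0x21
clock 2: out=1, reg = 0x90
clock 3: out=0, reg = 0xC8
clock 4: out=0, reg = 0xE4
clock 5: out=0, reg = 0xF2
clock 6: out=0, reg = 0xF9
clock 7: out=1, reg = 0x7C
clock 8: out=0, reg = 0x3E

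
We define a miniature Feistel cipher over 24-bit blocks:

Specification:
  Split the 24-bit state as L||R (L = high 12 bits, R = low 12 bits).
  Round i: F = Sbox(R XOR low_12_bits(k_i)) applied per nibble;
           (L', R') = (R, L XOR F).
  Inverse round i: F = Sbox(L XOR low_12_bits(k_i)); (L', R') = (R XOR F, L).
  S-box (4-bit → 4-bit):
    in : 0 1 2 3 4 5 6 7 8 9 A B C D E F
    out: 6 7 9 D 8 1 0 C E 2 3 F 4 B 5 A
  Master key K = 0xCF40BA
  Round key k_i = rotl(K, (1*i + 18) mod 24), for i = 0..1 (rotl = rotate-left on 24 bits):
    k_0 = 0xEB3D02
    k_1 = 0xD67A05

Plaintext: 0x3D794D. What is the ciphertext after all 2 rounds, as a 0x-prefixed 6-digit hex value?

0xB5DE53

s_0 = plaintext = 0x3D794D
s_1 = Round(s_0, k_0) = 0x94DB5D
s_2 = Round(s_1, k_1) = 0xB5DE53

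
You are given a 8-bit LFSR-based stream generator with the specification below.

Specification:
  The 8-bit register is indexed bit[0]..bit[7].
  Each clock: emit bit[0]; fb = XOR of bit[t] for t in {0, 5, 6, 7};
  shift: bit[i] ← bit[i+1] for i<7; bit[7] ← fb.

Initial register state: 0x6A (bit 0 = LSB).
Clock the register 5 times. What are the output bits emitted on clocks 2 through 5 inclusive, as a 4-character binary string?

1010

reg_0 = 0x6A
clock 1: out=0, reg = 0x35
clock 2: out=1, reg = 0x1A
clock 3: out=0, reg = 0x0D
clock 4: out=1, reg = 0x86
clock 5: out=0, reg = 0xC3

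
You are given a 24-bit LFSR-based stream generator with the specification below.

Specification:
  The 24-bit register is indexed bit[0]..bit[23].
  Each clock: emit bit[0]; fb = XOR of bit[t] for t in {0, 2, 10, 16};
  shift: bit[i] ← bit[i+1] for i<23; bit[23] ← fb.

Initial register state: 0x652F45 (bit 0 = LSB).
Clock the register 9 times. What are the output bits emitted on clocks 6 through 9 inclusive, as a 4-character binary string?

0101

reg_0 = 0x652F45
clock 1: out=1, reg = 0x3297A2
clock 2: out=0, reg = 0x994BD1
clock 3: out=1, reg = 0x4CA5E8
clock 4: out=0, reg = 0xA652F4
clock 5: out=0, reg = 0xD3297A
clock 6: out=0, reg = 0xE994BD
clock 7: out=1, reg = 0x74CA5E
clock 8: out=0, reg = 0xBA652F
clock 9: out=1, reg = 0xDD3297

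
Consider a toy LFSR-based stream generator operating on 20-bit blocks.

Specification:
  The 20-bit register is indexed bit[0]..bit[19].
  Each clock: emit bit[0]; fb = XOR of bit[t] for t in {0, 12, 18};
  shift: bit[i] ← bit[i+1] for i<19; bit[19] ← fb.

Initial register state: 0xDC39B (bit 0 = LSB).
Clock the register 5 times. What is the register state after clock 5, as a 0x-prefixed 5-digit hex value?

0xA6E1C

reg_0 = 0xDC39B
clock 1: out=1, reg = 0x6E1CD
clock 2: out=1, reg = 0x370E6
clock 3: out=0, reg = 0x9B873
clock 4: out=1, reg = 0x4DC39
clock 5: out=1, reg = 0xA6E1C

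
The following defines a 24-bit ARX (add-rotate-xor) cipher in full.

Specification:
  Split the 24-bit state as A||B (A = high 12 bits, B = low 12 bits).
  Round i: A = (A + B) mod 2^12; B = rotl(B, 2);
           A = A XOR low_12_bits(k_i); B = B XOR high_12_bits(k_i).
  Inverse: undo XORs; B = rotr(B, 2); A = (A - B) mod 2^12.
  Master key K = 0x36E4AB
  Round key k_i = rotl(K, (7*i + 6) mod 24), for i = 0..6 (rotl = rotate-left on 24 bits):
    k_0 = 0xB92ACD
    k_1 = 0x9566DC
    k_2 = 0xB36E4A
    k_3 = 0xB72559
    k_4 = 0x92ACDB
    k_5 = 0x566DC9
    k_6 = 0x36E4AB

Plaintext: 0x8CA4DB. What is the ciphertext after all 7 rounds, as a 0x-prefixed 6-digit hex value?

0x033CEA

s_0 = plaintext = 0x8CA4DB
s_1 = Round(s_0, k_0) = 0x7688FF
s_2 = Round(s_1, k_1) = 0x6BBAA8
s_3 = Round(s_2, k_2) = 0xF29194
s_4 = Round(s_3, k_3) = 0x5E4D22
s_5 = Round(s_4, k_4) = 0xFDDDA1
s_6 = Round(s_5, k_5) = 0x0B73E1
s_7 = Round(s_6, k_6) = 0x033CEA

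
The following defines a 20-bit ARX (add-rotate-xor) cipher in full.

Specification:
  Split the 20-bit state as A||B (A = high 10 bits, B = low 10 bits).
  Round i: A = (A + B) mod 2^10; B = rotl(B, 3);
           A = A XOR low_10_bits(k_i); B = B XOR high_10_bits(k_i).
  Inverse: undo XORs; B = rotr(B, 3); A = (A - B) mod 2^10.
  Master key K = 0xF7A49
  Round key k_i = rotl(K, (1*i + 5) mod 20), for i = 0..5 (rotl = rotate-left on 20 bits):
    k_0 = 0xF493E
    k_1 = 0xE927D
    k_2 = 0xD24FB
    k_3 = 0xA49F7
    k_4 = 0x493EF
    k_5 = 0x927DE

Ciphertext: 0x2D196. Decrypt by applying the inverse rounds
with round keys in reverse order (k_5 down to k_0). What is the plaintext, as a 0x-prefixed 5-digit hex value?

0xC64F5

s_0 = ciphertext = 0x2D196
s_1 = InvRound(s_0, k_5) = 0xDBFFB
s_2 = InvRound(s_1, k_4) = 0x297DB
s_3 = InvRound(s_2, k_3) = 0x2A4A9
s_4 = InvRound(s_3, k_2) = 0xF587C
s_5 = InvRound(s_4, k_1) = 0x4C07B
s_6 = InvRound(s_5, k_0) = 0xC64F5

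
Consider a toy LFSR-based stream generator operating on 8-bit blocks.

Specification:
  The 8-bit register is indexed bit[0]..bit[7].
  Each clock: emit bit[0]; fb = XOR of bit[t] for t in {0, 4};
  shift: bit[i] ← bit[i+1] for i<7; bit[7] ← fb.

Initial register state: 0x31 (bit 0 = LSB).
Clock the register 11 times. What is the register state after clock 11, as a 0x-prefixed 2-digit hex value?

reg_0 = 0x31
clock 1: out=1, reg = 0x18
clock 2: out=0, reg = 0x8C
clock 3: out=0, reg = 0x46
clock 4: out=0, reg = 0x23
clock 5: out=1, reg = 0x91
clock 6: out=1, reg = 0x48
clock 7: out=0, reg = 0x24
clock 8: out=0, reg = 0x12
clock 9: out=0, reg = 0x89
clock 10: out=1, reg = 0xC4
clock 11: out=0, reg = 0x62

0x62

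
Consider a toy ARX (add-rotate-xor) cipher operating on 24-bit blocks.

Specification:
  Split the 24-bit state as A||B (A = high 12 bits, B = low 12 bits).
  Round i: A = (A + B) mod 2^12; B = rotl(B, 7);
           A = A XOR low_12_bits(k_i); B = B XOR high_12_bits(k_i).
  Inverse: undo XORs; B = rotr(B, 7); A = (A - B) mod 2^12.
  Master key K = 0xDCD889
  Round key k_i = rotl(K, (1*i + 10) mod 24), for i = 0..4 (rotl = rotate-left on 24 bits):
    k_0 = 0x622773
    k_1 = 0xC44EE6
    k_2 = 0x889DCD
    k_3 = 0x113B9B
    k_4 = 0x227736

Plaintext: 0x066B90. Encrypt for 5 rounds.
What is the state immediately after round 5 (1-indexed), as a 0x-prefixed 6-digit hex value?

0x2B37EF

s_0 = plaintext = 0x066B90
s_1 = Round(s_0, k_0) = 0xC85E7E
s_2 = Round(s_1, k_1) = 0x5E5337
s_3 = Round(s_2, k_2) = 0x4D1310
s_4 = Round(s_3, k_3) = 0xC7A90B
s_5 = Round(s_4, k_4) = 0x2B37EF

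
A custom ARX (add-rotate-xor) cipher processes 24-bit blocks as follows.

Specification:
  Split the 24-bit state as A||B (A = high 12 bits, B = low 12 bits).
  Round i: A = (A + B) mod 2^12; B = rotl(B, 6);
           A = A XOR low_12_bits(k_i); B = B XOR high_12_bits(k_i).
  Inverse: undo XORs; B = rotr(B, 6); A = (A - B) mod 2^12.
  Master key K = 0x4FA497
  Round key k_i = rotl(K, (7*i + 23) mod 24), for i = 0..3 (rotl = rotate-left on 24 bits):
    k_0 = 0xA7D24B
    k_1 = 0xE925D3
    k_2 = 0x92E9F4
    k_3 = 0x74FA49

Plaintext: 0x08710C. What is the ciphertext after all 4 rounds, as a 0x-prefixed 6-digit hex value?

s_0 = plaintext = 0x08710C
s_1 = Round(s_0, k_0) = 0x3D8979
s_2 = Round(s_1, k_1) = 0x8820F7
s_3 = Round(s_2, k_2) = 0x08D4ED
s_4 = Round(s_3, k_3) = 0xF33C1C

0xF33C1C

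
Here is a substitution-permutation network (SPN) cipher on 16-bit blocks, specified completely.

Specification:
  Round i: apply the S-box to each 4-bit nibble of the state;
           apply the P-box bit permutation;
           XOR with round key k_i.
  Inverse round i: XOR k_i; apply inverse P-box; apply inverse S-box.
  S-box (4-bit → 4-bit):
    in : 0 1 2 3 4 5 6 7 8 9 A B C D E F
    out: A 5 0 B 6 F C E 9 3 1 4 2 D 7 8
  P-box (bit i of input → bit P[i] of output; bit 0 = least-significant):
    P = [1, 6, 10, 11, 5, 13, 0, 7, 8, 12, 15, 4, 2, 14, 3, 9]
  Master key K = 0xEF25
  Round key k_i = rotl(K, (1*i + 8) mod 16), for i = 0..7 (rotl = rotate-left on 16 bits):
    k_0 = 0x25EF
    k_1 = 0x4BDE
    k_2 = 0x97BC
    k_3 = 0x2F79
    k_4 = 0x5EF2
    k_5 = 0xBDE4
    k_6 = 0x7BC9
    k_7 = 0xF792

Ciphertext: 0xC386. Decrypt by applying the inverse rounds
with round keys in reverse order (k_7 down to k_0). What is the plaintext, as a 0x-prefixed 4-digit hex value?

s_0 = ciphertext = 0xC386
s_1 = InvRound(s_0, k_7) = 0xA0CB
s_2 = InvRound(s_1, k_6) = 0x0E28
s_3 = InvRound(s_2, k_5) = 0xDE0C
s_4 = InvRound(s_3, k_4) = 0x1689
s_5 = InvRound(s_4, k_3) = 0x2330
s_6 = InvRound(s_5, k_2) = 0x140B
s_7 = InvRound(s_6, k_1) = 0x3367
s_8 = InvRound(s_7, k_0) = 0x6CFB

0x6CFB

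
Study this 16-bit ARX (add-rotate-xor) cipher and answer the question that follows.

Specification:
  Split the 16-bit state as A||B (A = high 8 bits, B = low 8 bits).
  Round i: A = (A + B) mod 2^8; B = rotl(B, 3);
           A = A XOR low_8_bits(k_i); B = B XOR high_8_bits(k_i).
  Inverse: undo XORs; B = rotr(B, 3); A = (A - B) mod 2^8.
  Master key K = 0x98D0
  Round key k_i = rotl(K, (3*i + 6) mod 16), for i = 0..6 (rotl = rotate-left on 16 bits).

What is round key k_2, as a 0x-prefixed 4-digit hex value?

0x098D

K = 0x98D0
k_0 = rotl(K, (3*0+6) mod 16) = rotl(K, 6) = 0x3426
k_1 = rotl(K, (3*1+6) mod 16) = rotl(K, 9) = 0xA131
k_2 = rotl(K, (3*2+6) mod 16) = rotl(K, 12) = 0x098D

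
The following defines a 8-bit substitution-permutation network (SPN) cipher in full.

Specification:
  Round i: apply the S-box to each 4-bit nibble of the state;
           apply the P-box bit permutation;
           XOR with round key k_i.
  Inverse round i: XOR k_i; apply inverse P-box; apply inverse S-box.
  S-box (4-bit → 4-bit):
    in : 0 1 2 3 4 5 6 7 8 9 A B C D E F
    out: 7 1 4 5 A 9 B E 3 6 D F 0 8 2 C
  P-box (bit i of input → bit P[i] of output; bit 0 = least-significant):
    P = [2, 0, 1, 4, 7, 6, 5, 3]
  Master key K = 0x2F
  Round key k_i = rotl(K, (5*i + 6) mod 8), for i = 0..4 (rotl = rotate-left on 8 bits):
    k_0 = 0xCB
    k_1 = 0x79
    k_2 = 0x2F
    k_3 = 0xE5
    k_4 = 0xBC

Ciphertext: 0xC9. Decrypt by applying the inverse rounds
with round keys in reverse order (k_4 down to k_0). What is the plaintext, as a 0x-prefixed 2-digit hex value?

0x43

s_0 = ciphertext = 0xC9
s_1 = InvRound(s_0, k_4) = 0x96
s_2 = InvRound(s_1, k_3) = 0x97
s_3 = InvRound(s_2, k_2) = 0xAD
s_4 = InvRound(s_3, k_1) = 0x85
s_5 = InvRound(s_4, k_0) = 0x43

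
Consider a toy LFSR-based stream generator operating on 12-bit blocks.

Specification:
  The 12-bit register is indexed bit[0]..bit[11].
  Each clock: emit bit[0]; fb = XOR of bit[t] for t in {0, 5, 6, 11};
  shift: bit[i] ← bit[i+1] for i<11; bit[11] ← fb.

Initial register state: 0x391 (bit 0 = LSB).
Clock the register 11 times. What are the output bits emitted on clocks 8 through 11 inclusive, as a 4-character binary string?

1110

reg_0 = 0x391
clock 1: out=1, reg = 0x9C8
clock 2: out=0, reg = 0x4E4
clock 3: out=0, reg = 0x272
clock 4: out=0, reg = 0x139
clock 5: out=1, reg = 0x09C
clock 6: out=0, reg = 0x04E
clock 7: out=0, reg = 0x827
clock 8: out=1, reg = 0xC13
clock 9: out=1, reg = 0x609
clock 10: out=1, reg = 0xB04
clock 11: out=0, reg = 0xD82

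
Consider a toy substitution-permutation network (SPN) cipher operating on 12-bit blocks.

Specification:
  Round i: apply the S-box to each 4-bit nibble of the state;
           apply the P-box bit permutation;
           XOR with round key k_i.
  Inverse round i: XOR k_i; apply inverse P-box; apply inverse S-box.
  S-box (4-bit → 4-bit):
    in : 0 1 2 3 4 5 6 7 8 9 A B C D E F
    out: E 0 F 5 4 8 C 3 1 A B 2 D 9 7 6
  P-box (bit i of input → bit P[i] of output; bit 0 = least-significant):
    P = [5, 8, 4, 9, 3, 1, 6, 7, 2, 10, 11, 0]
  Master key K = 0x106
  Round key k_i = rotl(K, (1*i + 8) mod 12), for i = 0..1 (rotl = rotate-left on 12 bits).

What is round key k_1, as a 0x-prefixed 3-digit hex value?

0xC20

K = 0x106
k_0 = rotl(K, (1*0+8) mod 12) = rotl(K, 8) = 0x610
k_1 = rotl(K, (1*1+8) mod 12) = rotl(K, 9) = 0xC20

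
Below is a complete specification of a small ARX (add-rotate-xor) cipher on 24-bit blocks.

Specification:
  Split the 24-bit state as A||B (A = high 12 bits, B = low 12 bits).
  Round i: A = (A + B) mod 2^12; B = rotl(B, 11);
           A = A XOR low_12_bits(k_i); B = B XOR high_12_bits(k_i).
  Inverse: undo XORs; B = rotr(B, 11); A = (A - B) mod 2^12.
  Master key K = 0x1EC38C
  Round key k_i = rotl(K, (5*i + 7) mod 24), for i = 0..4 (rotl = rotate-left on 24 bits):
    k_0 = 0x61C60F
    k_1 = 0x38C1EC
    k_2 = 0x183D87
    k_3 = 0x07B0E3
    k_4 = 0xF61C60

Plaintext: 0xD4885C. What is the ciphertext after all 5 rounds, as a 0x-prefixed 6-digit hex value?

0xD6816E

s_0 = plaintext = 0xD4885C
s_1 = Round(s_0, k_0) = 0x3AB232
s_2 = Round(s_1, k_1) = 0x431295
s_3 = Round(s_2, k_2) = 0xB418C9
s_4 = Round(s_3, k_3) = 0x4E9C1F
s_5 = Round(s_4, k_4) = 0xD6816E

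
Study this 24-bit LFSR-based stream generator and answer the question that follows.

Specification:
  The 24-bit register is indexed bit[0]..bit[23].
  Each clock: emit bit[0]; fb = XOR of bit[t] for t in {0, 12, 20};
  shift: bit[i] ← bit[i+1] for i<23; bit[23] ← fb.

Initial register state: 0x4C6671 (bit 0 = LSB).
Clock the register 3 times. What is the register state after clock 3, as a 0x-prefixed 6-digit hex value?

0x698CCE

reg_0 = 0x4C6671
clock 1: out=1, reg = 0xA63338
clock 2: out=0, reg = 0xD3199C
clock 3: out=0, reg = 0x698CCE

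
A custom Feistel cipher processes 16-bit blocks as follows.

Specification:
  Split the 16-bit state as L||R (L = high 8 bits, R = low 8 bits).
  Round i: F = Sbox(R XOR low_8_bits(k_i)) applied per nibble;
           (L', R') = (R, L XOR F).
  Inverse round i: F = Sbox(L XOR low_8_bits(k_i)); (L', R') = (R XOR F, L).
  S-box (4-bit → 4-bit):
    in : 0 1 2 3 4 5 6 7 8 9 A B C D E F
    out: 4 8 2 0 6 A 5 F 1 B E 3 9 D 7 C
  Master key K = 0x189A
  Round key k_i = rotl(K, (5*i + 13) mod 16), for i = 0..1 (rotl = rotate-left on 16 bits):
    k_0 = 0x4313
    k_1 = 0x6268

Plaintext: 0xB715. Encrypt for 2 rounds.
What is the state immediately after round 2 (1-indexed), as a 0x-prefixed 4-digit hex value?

0xF2AB

s_0 = plaintext = 0xB715
s_1 = Round(s_0, k_0) = 0x15F2
s_2 = Round(s_1, k_1) = 0xF2AB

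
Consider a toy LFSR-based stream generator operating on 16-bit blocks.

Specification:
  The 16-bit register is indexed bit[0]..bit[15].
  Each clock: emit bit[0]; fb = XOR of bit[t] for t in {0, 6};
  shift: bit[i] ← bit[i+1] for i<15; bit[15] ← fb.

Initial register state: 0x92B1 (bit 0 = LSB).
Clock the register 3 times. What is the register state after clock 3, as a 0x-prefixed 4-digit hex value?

reg_0 = 0x92B1
clock 1: out=1, reg = 0xC958
clock 2: out=0, reg = 0xE4AC
clock 3: out=0, reg = 0x7256

0x7256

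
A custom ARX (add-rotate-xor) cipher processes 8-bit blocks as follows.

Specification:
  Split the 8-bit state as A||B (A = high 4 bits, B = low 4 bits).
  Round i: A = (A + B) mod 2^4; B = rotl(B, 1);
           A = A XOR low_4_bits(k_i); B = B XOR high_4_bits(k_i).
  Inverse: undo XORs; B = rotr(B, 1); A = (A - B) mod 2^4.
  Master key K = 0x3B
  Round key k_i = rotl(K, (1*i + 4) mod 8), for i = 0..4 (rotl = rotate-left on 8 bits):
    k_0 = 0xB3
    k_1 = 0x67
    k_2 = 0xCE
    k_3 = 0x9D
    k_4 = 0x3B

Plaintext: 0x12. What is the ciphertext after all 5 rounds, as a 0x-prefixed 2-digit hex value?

s_0 = plaintext = 0x12
s_1 = Round(s_0, k_0) = 0x0F
s_2 = Round(s_1, k_1) = 0x89
s_3 = Round(s_2, k_2) = 0xFF
s_4 = Round(s_3, k_3) = 0x36
s_5 = Round(s_4, k_4) = 0x2F

0x2F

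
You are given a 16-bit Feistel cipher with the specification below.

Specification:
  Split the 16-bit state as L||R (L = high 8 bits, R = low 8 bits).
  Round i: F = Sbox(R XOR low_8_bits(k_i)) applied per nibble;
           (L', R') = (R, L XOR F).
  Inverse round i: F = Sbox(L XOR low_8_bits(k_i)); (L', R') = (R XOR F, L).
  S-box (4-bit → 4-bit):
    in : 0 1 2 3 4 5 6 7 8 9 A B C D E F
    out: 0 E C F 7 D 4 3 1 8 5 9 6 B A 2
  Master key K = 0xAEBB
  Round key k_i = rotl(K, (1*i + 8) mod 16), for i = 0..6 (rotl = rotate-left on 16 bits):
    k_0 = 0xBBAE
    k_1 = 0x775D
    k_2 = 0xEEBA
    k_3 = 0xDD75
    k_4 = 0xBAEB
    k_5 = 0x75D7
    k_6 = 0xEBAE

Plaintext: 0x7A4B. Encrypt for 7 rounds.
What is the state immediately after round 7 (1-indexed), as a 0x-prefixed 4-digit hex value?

s_0 = plaintext = 0x7A4B
s_1 = Round(s_0, k_0) = 0x4BD7
s_2 = Round(s_1, k_1) = 0xD75E
s_3 = Round(s_2, k_2) = 0x5E70
s_4 = Round(s_3, k_3) = 0x7053
s_5 = Round(s_4, k_4) = 0x53E1
s_6 = Round(s_5, k_5) = 0xE1A7
s_7 = Round(s_6, k_6) = 0xA7E9

0xA7E9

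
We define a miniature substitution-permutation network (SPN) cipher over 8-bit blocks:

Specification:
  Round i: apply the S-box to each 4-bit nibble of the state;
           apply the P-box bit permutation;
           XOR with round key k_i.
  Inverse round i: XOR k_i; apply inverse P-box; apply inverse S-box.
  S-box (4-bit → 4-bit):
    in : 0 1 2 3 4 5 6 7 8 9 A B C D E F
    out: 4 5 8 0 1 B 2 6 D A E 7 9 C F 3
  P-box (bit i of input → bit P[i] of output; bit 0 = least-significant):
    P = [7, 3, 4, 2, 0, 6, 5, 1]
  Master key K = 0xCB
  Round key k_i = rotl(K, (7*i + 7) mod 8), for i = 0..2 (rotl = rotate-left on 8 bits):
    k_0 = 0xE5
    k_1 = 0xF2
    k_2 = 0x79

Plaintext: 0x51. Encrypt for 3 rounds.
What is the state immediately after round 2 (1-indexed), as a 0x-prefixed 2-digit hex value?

0xFA

s_0 = plaintext = 0x51
s_1 = Round(s_0, k_0) = 0x36
s_2 = Round(s_1, k_1) = 0xFA
s_3 = Round(s_2, k_2) = 0x24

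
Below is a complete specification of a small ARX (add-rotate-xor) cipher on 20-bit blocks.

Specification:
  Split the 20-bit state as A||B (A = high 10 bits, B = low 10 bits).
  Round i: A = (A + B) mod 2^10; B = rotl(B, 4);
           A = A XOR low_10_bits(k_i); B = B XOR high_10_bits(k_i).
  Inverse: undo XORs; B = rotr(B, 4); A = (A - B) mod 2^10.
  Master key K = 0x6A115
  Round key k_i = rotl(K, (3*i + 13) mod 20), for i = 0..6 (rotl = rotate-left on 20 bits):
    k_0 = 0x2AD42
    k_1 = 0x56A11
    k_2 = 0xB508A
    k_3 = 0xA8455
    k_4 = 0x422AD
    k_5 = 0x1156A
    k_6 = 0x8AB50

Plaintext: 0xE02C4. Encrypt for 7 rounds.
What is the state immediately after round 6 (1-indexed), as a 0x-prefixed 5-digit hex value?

0xAD44E

s_0 = plaintext = 0xE02C4
s_1 = Round(s_0, k_0) = 0xC18E0
s_2 = Round(s_1, k_1) = 0x7DF59
s_3 = Round(s_2, k_2) = 0x76B49
s_4 = Round(s_3, k_3) = 0x5DA3C
s_5 = Round(s_4, k_4) = 0x47EC0
s_6 = Round(s_5, k_5) = 0xAD44E
s_7 = Round(s_6, k_6) = 0x14ECB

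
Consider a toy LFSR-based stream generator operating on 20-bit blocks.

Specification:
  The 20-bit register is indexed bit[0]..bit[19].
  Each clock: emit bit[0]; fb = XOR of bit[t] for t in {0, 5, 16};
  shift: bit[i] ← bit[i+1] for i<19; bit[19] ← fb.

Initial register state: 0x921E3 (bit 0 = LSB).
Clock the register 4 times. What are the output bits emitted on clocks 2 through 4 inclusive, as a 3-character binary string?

reg_0 = 0x921E3
clock 1: out=1, reg = 0xC90F1
clock 2: out=1, reg = 0x64878
clock 3: out=0, reg = 0xB243C
clock 4: out=0, reg = 0x5921E

100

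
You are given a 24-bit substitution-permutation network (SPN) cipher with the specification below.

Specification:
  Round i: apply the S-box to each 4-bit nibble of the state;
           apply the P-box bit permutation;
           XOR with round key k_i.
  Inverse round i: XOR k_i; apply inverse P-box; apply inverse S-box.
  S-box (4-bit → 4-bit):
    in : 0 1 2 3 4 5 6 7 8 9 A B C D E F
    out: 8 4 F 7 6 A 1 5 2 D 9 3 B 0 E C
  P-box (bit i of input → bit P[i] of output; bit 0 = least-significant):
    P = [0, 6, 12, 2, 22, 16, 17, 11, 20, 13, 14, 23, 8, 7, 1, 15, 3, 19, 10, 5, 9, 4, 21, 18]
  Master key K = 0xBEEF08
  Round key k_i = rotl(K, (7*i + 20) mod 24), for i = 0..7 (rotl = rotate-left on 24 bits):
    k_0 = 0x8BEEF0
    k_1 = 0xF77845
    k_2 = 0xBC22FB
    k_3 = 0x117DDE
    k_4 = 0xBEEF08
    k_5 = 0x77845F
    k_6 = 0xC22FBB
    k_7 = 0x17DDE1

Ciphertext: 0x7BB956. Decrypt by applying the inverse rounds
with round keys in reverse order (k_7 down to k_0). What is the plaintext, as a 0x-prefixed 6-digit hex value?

0xC04E26

s_0 = ciphertext = 0x7BB956
s_1 = InvRound(s_0, k_7) = 0xEE446A
s_2 = InvRound(s_1, k_6) = 0x28B40B
s_3 = InvRound(s_2, k_5) = 0x58DB3E
s_4 = InvRound(s_3, k_4) = 0xEF157F
s_5 = InvRound(s_4, k_3) = 0xF58296
s_6 = InvRound(s_5, k_2) = 0xDC08BC
s_7 = InvRound(s_6, k_1) = 0x4C8443
s_8 = InvRound(s_7, k_0) = 0xC04E26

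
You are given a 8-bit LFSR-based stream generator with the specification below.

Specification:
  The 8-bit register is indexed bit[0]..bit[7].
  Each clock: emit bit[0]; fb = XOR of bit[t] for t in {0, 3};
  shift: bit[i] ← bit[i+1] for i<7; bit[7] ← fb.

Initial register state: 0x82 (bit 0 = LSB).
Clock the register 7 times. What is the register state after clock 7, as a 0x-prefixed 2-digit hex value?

0xA5

reg_0 = 0x82
clock 1: out=0, reg = 0x41
clock 2: out=1, reg = 0xA0
clock 3: out=0, reg = 0x50
clock 4: out=0, reg = 0x28
clock 5: out=0, reg = 0x94
clock 6: out=0, reg = 0x4A
clock 7: out=0, reg = 0xA5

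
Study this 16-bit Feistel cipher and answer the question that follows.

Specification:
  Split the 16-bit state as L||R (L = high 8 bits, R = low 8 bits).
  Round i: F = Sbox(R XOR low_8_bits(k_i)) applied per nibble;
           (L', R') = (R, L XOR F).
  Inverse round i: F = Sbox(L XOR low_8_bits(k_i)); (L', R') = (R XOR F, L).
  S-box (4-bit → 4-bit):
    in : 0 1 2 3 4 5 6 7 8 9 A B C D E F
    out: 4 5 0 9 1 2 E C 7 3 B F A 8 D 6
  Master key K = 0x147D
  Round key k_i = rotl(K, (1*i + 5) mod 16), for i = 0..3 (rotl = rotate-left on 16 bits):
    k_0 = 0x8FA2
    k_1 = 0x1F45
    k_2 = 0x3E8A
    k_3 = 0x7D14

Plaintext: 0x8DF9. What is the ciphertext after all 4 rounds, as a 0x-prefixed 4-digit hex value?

s_0 = plaintext = 0x8DF9
s_1 = Round(s_0, k_0) = 0xF9A2
s_2 = Round(s_1, k_1) = 0xA225
s_3 = Round(s_2, k_2) = 0x2514
s_4 = Round(s_3, k_3) = 0x1461

0x1461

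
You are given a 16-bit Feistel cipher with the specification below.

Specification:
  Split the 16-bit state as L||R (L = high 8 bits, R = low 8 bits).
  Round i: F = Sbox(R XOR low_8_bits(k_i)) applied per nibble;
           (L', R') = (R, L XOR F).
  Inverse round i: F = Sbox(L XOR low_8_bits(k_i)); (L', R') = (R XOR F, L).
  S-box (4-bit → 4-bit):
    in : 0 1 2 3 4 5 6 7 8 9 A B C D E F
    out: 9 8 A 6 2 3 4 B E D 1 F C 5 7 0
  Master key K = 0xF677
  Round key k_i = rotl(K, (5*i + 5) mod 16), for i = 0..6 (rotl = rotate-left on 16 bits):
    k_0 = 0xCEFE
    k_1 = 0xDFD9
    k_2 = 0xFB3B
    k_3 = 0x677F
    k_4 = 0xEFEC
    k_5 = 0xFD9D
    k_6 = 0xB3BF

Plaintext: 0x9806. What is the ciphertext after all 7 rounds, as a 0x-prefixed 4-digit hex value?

s_0 = plaintext = 0x9806
s_1 = Round(s_0, k_0) = 0x0696
s_2 = Round(s_1, k_1) = 0x9626
s_3 = Round(s_2, k_2) = 0x2613
s_4 = Round(s_3, k_3) = 0x136A
s_5 = Round(s_4, k_4) = 0x6AF7
s_6 = Round(s_5, k_5) = 0xF72B
s_7 = Round(s_6, k_6) = 0x2B25

0x2B25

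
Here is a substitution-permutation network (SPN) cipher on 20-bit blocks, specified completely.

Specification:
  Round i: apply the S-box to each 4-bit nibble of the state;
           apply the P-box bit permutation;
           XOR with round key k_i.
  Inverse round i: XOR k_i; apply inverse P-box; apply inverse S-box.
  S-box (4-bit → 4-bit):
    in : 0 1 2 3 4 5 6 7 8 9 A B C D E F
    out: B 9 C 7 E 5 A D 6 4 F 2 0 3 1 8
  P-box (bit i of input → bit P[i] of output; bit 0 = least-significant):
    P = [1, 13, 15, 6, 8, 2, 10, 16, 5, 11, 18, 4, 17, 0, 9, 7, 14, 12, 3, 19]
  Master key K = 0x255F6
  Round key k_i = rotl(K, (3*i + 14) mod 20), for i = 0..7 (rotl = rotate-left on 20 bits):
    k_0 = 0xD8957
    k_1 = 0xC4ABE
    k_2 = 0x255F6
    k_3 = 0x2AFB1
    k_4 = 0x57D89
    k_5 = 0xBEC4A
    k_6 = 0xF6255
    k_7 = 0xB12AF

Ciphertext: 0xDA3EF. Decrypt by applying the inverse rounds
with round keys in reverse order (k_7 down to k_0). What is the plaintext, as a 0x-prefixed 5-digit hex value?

0x18F4F

s_0 = ciphertext = 0xDA3EF
s_1 = InvRound(s_0, k_7) = 0xBE9E4
s_2 = InvRound(s_1, k_6) = 0xC4AE9
s_3 = InvRound(s_2, k_5) = 0xCA523
s_4 = InvRound(s_3, k_4) = 0xAFDF5
s_5 = InvRound(s_4, k_3) = 0x09CBF
s_6 = InvRound(s_5, k_2) = 0x5DBE2
s_7 = InvRound(s_6, k_1) = 0x4CF02
s_8 = InvRound(s_7, k_0) = 0x18F4F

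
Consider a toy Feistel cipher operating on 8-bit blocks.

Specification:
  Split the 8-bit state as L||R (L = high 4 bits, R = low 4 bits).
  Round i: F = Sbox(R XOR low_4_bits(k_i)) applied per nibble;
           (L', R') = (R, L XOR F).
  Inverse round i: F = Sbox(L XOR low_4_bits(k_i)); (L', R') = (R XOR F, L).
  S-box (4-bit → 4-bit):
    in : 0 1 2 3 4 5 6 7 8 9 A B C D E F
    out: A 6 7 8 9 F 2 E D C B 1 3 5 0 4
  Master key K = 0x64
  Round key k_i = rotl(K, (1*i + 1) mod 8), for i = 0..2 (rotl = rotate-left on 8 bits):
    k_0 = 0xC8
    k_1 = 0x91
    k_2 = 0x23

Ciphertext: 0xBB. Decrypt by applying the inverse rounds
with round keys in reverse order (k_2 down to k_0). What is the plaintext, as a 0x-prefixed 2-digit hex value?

s_0 = ciphertext = 0xBB
s_1 = InvRound(s_0, k_2) = 0x6B
s_2 = InvRound(s_1, k_1) = 0x56
s_3 = InvRound(s_2, k_0) = 0x35

0x35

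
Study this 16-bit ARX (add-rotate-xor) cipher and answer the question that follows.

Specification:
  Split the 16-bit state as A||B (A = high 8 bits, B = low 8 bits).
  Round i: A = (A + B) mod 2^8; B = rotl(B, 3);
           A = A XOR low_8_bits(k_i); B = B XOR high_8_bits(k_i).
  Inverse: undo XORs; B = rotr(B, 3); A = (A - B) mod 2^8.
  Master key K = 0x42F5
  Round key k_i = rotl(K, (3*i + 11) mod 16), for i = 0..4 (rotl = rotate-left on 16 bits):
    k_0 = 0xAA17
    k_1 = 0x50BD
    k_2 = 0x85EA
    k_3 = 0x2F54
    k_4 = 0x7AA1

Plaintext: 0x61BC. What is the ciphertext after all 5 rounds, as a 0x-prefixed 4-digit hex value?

0xD436

s_0 = plaintext = 0x61BC
s_1 = Round(s_0, k_0) = 0x0A4F
s_2 = Round(s_1, k_1) = 0xE42A
s_3 = Round(s_2, k_2) = 0xE4D4
s_4 = Round(s_3, k_3) = 0xEC89
s_5 = Round(s_4, k_4) = 0xD436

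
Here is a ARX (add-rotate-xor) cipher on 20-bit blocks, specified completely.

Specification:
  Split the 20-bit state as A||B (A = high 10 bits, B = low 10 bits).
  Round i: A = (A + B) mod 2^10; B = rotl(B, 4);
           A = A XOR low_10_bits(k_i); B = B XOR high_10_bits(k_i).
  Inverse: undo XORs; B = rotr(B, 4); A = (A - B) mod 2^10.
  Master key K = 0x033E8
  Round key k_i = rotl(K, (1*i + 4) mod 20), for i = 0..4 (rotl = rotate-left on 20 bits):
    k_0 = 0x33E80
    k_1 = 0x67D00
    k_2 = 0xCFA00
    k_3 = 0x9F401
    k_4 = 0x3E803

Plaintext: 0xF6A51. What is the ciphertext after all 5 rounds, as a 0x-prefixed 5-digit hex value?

0x3960C

s_0 = plaintext = 0xF6A51
s_1 = Round(s_0, k_0) = 0x2ADD6
s_2 = Round(s_1, k_1) = 0xE04F8
s_3 = Round(s_2, k_2) = 0x9E4BD
s_4 = Round(s_3, k_3) = 0xCDDAF
s_5 = Round(s_4, k_4) = 0x3960C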